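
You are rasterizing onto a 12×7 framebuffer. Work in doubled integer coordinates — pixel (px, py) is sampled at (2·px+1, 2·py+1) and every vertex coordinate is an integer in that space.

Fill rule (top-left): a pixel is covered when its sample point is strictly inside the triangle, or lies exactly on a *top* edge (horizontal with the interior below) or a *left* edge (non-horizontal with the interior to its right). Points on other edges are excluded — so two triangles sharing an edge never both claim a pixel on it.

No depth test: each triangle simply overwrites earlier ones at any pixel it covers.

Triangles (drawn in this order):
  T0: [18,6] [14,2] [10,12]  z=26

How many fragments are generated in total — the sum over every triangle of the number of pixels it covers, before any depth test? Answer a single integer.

T0:
  2·area = 56  (B↔C swapped to make it positive)
  edge (18, 6)→(10, 12): d=(-8,6) right/bottom  bias=-1
  edge (10, 12)→(14, 2): d=(4,-10) top-left  bias=+0
  edge (14, 2)→(18, 6): d=(4,4) right/bottom  bias=-1
    (6,0)@(13, 1): e=[70,-14,0] → .  [on edge]
    (7,1)@(15, 3): e=[42,14,0] → .  [on edge]
    (6,2)@(13, 5): e=[38,2,16] → X
    (7,2)@(15, 5): e=[26,22,8] → X
    (8,2)@(17, 5): e=[14,42,0] → .  [on edge]
    (6,3)@(13, 7): e=[22,10,24] → X
    (8,3)@(17, 7): e=[-2,50,8] → .
    (9,3)@(19, 7): e=[-14,70,0] → .  [on edge]
    (6,4)@(13, 9): e=[6,18,32] → X
    (7,4)@(15, 9): e=[-6,38,24] → .
    (10,4)@(21, 9): e=[-42,98,0] → .  [on edge]
    (5,5)@(11, 11): e=[2,6,48] → X
    (11,5)@(23, 11): e=[-70,126,0] → .  [on edge]
  covered (6 px):
    . . . . . . . . . . . .
    . . . . . . . . . . . .
    . . . . . . X X . . . .
    . . . . . . X X . . . .
    . . . . . . X . . . . .
    . . . . . X . . . . . .
    . . . . . . . . . . . .

Final: 6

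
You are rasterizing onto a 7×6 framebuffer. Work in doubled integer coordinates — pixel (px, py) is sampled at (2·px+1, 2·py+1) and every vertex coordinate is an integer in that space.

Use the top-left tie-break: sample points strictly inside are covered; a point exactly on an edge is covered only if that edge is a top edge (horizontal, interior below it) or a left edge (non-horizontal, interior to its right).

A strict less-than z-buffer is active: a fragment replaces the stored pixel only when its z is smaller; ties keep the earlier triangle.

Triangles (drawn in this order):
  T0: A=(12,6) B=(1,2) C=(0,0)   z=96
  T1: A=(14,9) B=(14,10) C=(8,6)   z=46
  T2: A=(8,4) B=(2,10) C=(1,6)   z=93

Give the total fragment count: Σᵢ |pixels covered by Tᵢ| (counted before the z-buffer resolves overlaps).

T0:
  2·area = 18
  edge (12, 6)→(1, 2): d=(-11,-4) top-left  bias=+0
  edge (1, 2)→(0, 0): d=(-1,-2) top-left  bias=+0
  edge (0, 0)→(12, 6): d=(12,6) right/bottom  bias=-1
    (0,0)@(1, 1): e=[11,1,6] → █
    (1,0)@(3, 1): e=[19,5,-6] → ·
    (0,1)@(1, 3): e=[-11,-1,30] → ·
    (2,1)@(5, 3): e=[5,7,6] → █
    (3,1)@(7, 3): e=[13,11,-6] → ·
    (2,2)@(5, 5): e=[-17,5,30] → ·
  covered (2 px):
    █ · · · · · ·
    · · █ · · · ·
    · · · · · · ·
    · · · · · · ·
    · · · · · · ·
    · · · · · · ·
T1:
  2·area = 6
  edge (14, 9)→(14, 10): d=(0,1) right/bottom  bias=-1
  edge (14, 10)→(8, 6): d=(-6,-4) top-left  bias=+0
  edge (8, 6)→(14, 9): d=(6,3) right/bottom  bias=-1
    (6,4)@(13, 9): e=[1,2,3] → █
    (6,5)@(13, 11): e=[1,-10,15] → ·
  covered (1 px):
    · · · · · · ·
    · · · · · · ·
    · · · · · · ·
    · · · · · · ·
    · · · · · · █
    · · · · · · ·
T2:
  2·area = 30
  edge (8, 4)→(2, 10): d=(-6,6) right/bottom  bias=-1
  edge (2, 10)→(1, 6): d=(-1,-4) top-left  bias=+0
  edge (1, 6)→(8, 4): d=(7,-2) top-left  bias=+0
    (5,0)@(11, 1): e=[0,45,-15] → ·  [on edge]
    (4,1)@(9, 3): e=[0,35,-5] → ·  [on edge]
    (2,2)@(5, 5): e=[12,17,1] → █
    (3,2)@(7, 5): e=[0,25,5] → ·  [on edge]
    (1,3)@(3, 7): e=[12,7,11] → █
    (2,3)@(5, 7): e=[0,15,15] → ·  [on edge]
    (1,4)@(3, 9): e=[0,5,25] → ·  [on edge]
    (0,5)@(1, 11): e=[0,-5,35] → ·  [on edge]
  covered (2 px):
    · · · · · · ·
    · · · · · · ·
    · · █ · · · ·
    · █ · · · · ·
    · · · · · · ·
    · · · · · · ·

Final: 5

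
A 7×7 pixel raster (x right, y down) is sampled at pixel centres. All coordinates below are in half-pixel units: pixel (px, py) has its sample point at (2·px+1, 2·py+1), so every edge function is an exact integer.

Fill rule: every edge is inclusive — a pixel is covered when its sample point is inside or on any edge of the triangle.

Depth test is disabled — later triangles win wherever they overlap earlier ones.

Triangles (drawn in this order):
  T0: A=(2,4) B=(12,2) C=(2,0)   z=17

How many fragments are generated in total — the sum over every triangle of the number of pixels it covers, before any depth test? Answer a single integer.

T0:
  2·area = 40  (B↔C swapped to make it positive)
  edge (2, 4)→(2, 0): d=(0,-4) inclusive
  edge (2, 0)→(12, 2): d=(10,2) inclusive
  edge (12, 2)→(2, 4): d=(-10,2) inclusive
    (1,0)@(3, 1): e=[4,8,28] → X
    (2,0)@(5, 1): e=[12,4,24] → X
    (3,0)@(7, 1): e=[20,0,20] → X  [on edge]
    (4,0)@(9, 1): e=[28,-4,16] → .
    (1,1)@(3, 3): e=[4,28,8] → X
    (3,1)@(7, 3): e=[20,20,0] → X  [on edge]
    (4,1)@(9, 3): e=[28,16,-4] → .
    (1,2)@(3, 5): e=[4,48,-12] → .
    (2,2)@(5, 5): e=[12,44,-16] → .
    (3,2)@(7, 5): e=[20,40,-20] → .
  covered (6 px):
    . X X X . . .
    . X X X . . .
    . . . . . . .
    . . . . . . .
    . . . . . . .
    . . . . . . .
    . . . . . . .

Result: 6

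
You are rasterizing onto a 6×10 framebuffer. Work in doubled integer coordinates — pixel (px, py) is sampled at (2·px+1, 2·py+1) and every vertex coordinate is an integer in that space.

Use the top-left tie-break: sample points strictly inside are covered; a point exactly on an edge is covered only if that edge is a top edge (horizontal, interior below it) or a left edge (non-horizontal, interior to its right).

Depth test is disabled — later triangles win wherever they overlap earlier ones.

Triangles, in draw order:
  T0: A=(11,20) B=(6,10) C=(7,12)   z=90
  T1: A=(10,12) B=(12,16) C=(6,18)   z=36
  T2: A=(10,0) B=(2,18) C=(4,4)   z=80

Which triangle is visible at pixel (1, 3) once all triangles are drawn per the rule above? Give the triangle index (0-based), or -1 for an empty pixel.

T0:
  degenerate (2·area = 0) — covers nothing
T1:
  2·area = 28
  edge (10, 12)→(12, 16): d=(2,4) right/bottom  bias=-1
  edge (12, 16)→(6, 18): d=(-6,2) right/bottom  bias=-1
  edge (6, 18)→(10, 12): d=(4,-6) top-left  bias=+0
    (4,7)@(9, 15): e=[10,12,6] → X
    (5,7)@(11, 15): e=[2,8,18] → X
    (3,8)@(7, 17): e=[22,4,2] → X
    (4,8)@(9, 17): e=[14,0,14] → .  [on edge]
    (5,8)@(11, 17): e=[6,-4,26] → .
    (1,9)@(3, 19): e=[42,0,-14] → .  [on edge]
    (3,9)@(7, 19): e=[26,-8,10] → .
  covered (3 px):
    . . . . . .
    . . . . . .
    . . . . . .
    . . . . . .
    . . . . . .
    . . . . . .
    . . . . . .
    . . . . X X
    . . . X . .
    . . . . . .
T2:
  2·area = 76
  edge (10, 0)→(2, 18): d=(-8,18) right/bottom  bias=-1
  edge (2, 18)→(4, 4): d=(2,-14) top-left  bias=+0
  edge (4, 4)→(10, 0): d=(6,-4) top-left  bias=+0
    (4,0)@(9, 1): e=[10,64,2] → X
    (5,0)@(11, 1): e=[-26,92,10] → .
    (3,1)@(7, 3): e=[30,40,6] → X
    (4,1)@(9, 3): e=[-6,68,14] → .
    (2,2)@(5, 5): e=[50,16,10] → X
    (4,2)@(9, 5): e=[-22,72,26] → .
    (2,3)@(5, 7): e=[34,20,22] → X
    (3,3)@(7, 7): e=[-2,48,30] → .
    (2,4)@(5, 9): e=[18,24,34] → X
    (3,4)@(7, 9): e=[-18,52,42] → .
    (1,5)@(3, 11): e=[38,0,38] → X  [on edge]
    (3,5)@(7, 11): e=[-34,56,54] → .
  covered (10 px):
    . . . . X .
    . . . X . .
    . . X X . .
    . . X . . .
    . . X . . .
    . X X . . .
    . X . . . .
    . X . . . .
    . . . . . .
    . . . . . .

Z-buffer (winner per pixel, '.' = empty):
  . . . . 2 .
  . . . 2 . .
  . . 2 2 . .
  . . 2 . . .
  . . 2 . . .
  . 2 2 . . .
  . 2 . . . .
  . 2 . . 1 1
  . . . 1 . .
  . . . . . .

Answer: -1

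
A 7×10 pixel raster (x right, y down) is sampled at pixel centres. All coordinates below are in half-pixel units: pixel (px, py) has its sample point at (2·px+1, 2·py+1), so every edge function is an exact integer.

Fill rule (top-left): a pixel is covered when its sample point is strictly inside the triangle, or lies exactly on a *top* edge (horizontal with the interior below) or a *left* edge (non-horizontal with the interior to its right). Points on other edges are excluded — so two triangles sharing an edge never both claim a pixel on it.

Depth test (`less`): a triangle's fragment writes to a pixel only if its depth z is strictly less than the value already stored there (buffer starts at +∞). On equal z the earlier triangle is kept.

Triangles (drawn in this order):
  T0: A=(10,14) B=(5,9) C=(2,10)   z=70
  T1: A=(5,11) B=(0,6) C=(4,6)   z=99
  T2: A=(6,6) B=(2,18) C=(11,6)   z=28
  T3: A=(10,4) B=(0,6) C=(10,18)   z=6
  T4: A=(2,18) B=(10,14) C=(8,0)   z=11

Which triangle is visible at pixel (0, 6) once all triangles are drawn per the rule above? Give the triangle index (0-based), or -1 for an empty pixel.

T0:
  2·area = 20  (B↔C swapped to make it positive)
  edge (10, 14)→(2, 10): d=(-8,-4) top-left  bias=+0
  edge (2, 10)→(5, 9): d=(3,-1) top-left  bias=+0
  edge (5, 9)→(10, 14): d=(5,5) right/bottom  bias=-1
    (0,2)@(1, 5): e=[36,-16,0] → ·  [on edge]
    (1,3)@(3, 7): e=[28,-8,0] → ·  [on edge]
    (5,3)@(11, 7): e=[60,0,-40] → ·  [on edge]
    (2,4)@(5, 9): e=[20,0,0] → ·  [on edge]
    (2,5)@(5, 11): e=[4,6,10] → █
    (3,5)@(7, 11): e=[12,8,0] → ·  [on edge]
    (2,6)@(5, 13): e=[-12,12,20] → ·
    (4,6)@(9, 13): e=[4,16,0] → ·  [on edge]
    (5,7)@(11, 15): e=[-4,24,0] → ·  [on edge]
    (6,8)@(13, 17): e=[-12,32,0] → ·  [on edge]
  covered (1 px):
    · · · · · · ·
    · · · · · · ·
    · · · · · · ·
    · · · · · · ·
    · · · · · · ·
    · · █ · · · ·
    · · · · · · ·
    · · · · · · ·
    · · · · · · ·
    · · · · · · ·
T1:
  2·area = 20
  edge (5, 11)→(0, 6): d=(-5,-5) top-left  bias=+0
  edge (0, 6)→(4, 6): d=(4,0) top-left  bias=+0
  edge (4, 6)→(5, 11): d=(1,5) right/bottom  bias=-1
    (1,0)@(3, 1): e=[40,-20,0] → ·  [on edge]
    (0,3)@(1, 7): e=[0,4,16] → █  [on edge]
    (1,3)@(3, 7): e=[10,4,6] → █
    (2,3)@(5, 7): e=[20,4,-4] → ·
    (0,4)@(1, 9): e=[-10,12,18] → ·
    (1,4)@(3, 9): e=[0,12,8] → █  [on edge]
    (2,4)@(5, 9): e=[10,12,-2] → ·
    (1,5)@(3, 11): e=[-10,20,10] → ·
    (2,5)@(5, 11): e=[0,20,0] → ·  [on edge]
    (3,6)@(7, 13): e=[0,28,-8] → ·  [on edge]
    (4,7)@(9, 15): e=[0,36,-16] → ·  [on edge]
    (5,8)@(11, 17): e=[0,44,-24] → ·  [on edge]
    (6,9)@(13, 19): e=[0,52,-32] → ·  [on edge]
  covered (3 px):
    · · · · · · ·
    · · · · · · ·
    · · · · · · ·
    █ █ · · · · ·
    · █ · · · · ·
    · · · · · · ·
    · · · · · · ·
    · · · · · · ·
    · · · · · · ·
    · · · · · · ·
T2:
  2·area = 60  (B↔C swapped to make it positive)
  edge (6, 6)→(11, 6): d=(5,0) top-left  bias=+0
  edge (11, 6)→(2, 18): d=(-9,12) right/bottom  bias=-1
  edge (2, 18)→(6, 6): d=(4,-12) top-left  bias=+0
    (3,1)@(7, 3): e=[-15,75,0] → ·  [on edge]
    (3,3)@(7, 7): e=[5,39,16] → █
    (4,3)@(9, 7): e=[5,15,40] → █
    (5,3)@(11, 7): e=[5,-9,64] → ·
    (2,4)@(5, 9): e=[15,45,0] → █  [on edge]
    (4,4)@(9, 9): e=[15,-3,48] → ·
    (2,5)@(5, 11): e=[25,27,8] → █
    (4,5)@(9, 11): e=[25,-21,56] → ·
    (2,6)@(5, 13): e=[35,9,16] → █
    (3,6)@(7, 13): e=[35,-15,40] → ·
    (1,7)@(3, 15): e=[45,15,0] → █  [on edge]
    (2,7)@(5, 15): e=[45,-9,24] → ·
  covered (8 px):
    · · · · · · ·
    · · · · · · ·
    · · · · · · ·
    · · · █ █ · ·
    · · █ █ · · ·
    · · █ █ · · ·
    · · █ · · · ·
    · █ · · · · ·
    · · · · · · ·
    · · · · · · ·
T3:
  2·area = 140  (B↔C swapped to make it positive)
  edge (10, 4)→(10, 18): d=(0,14) right/bottom  bias=-1
  edge (10, 18)→(0, 6): d=(-10,-12) top-left  bias=+0
  edge (0, 6)→(10, 4): d=(10,-2) top-left  bias=+0
    (2,2)@(5, 5): e=[70,70,0] → █  [on edge]
    (3,2)@(7, 5): e=[42,94,4] → █
    (4,2)@(9, 5): e=[14,118,8] → █
    (5,2)@(11, 5): e=[-14,142,12] → ·
    (0,3)@(1, 7): e=[126,2,12] → █
    (1,3)@(3, 7): e=[98,26,16] → █
    (5,3)@(11, 7): e=[-14,122,32] → ·
    (0,4)@(1, 9): e=[126,-18,32] → ·
    (1,4)@(3, 9): e=[98,6,36] → █
    (5,4)@(11, 9): e=[-14,102,52] → ·
    (1,5)@(3, 11): e=[98,-14,56] → ·
    (2,5)@(5, 11): e=[70,10,60] → █
  covered (18 px):
    · · · · · · ·
    · · · · · · ·
    · · █ █ █ · ·
    █ █ █ █ █ · ·
    · █ █ █ █ · ·
    · · █ █ █ · ·
    · · · █ █ · ·
    · · · · █ · ·
    · · · · · · ·
    · · · · · · ·
T4:
  2·area = 120  (B↔C swapped to make it positive)
  edge (2, 18)→(8, 0): d=(6,-18) top-left  bias=+0
  edge (8, 0)→(10, 14): d=(2,14) right/bottom  bias=-1
  edge (10, 14)→(2, 18): d=(-8,4) right/bottom  bias=-1
    (3,1)@(7, 3): e=[0,20,100] → █  [on edge]
    (4,1)@(9, 3): e=[36,-8,92] → ·
    (3,2)@(7, 5): e=[12,24,84] → █
    (4,2)@(9, 5): e=[48,-4,76] → ·
    (3,3)@(7, 7): e=[24,28,68] → █
    (4,3)@(9, 7): e=[60,0,60] → ·  [on edge]
    (2,4)@(5, 9): e=[0,60,60] → █  [on edge]
    (4,4)@(9, 9): e=[72,4,44] → █
    (5,4)@(11, 9): e=[108,-24,36] → ·
    (2,5)@(5, 11): e=[12,64,44] → █
    (5,5)@(11, 11): e=[120,-20,20] → ·
    (2,6)@(5, 13): e=[24,68,28] → █
    (1,7)@(3, 15): e=[0,100,20] → █  [on edge]
  covered (16 px):
    · · · · · · ·
    · · · █ · · ·
    · · · █ · · ·
    · · · █ · · ·
    · · █ █ █ · ·
    · · █ █ █ · ·
    · · █ █ █ · ·
    · █ █ █ · · ·
    · █ · · · · ·
    · · · · · · ·

Z-buffer (winner per pixel, '.' = empty):
  . . . . . . .
  . . . 4 . . .
  . . 3 3 3 . .
  3 3 3 3 3 . .
  . 3 3 3 3 . .
  . . 3 3 3 . .
  . . 4 3 3 . .
  . 4 4 4 3 . .
  . 4 . . . . .
  . . . . . . .

Result: -1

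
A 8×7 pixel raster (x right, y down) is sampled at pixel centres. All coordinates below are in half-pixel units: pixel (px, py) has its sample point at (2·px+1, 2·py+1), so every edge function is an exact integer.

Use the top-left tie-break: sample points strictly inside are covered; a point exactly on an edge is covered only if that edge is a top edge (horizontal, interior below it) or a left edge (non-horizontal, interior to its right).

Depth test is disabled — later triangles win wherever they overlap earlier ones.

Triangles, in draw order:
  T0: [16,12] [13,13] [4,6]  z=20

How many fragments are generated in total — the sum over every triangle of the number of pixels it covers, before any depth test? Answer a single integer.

T0:
  2·area = 30
  edge (16, 12)→(13, 13): d=(-3,1) right/bottom  bias=-1
  edge (13, 13)→(4, 6): d=(-9,-7) top-left  bias=+0
  edge (4, 6)→(16, 12): d=(12,6) right/bottom  bias=-1
    (4,4)@(9, 9): e=[16,8,6] → #
    (5,4)@(11, 9): e=[14,22,-6] → ·
    (4,5)@(9, 11): e=[10,-10,30] → ·
    (5,5)@(11, 11): e=[8,4,18] → #
    (6,5)@(13, 11): e=[6,18,6] → #
    (7,5)@(15, 11): e=[4,32,-6] → ·
    (5,6)@(11, 13): e=[2,-14,42] → ·
    (6,6)@(13, 13): e=[0,0,30] → ·  [on edge]
  covered (3 px):
    · · · · · · · ·
    · · · · · · · ·
    · · · · · · · ·
    · · · · · · · ·
    · · · · # · · ·
    · · · · · # # ·
    · · · · · · · ·

Result: 3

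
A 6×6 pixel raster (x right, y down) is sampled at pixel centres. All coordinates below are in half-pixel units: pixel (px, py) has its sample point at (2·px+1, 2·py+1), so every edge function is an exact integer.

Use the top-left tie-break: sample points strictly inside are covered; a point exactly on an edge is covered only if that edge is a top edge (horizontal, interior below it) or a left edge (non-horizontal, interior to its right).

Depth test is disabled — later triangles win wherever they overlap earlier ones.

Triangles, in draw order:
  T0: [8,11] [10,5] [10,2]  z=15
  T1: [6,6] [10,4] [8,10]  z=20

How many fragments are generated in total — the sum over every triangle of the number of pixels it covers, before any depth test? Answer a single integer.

T0:
  2·area = 6  (B↔C swapped to make it positive)
  edge (8, 11)→(10, 2): d=(2,-9) top-left  bias=+0
  edge (10, 2)→(10, 5): d=(0,3) right/bottom  bias=-1
  edge (10, 5)→(8, 11): d=(-2,6) right/bottom  bias=-1
    (4,3)@(9, 7): e=[1,3,2] → █
    (5,3)@(11, 7): e=[19,-3,-10] → ·
    (4,4)@(9, 9): e=[5,3,-2] → ·
  covered (1 px):
    · · · · · ·
    · · · · · ·
    · · · · · ·
    · · · · █ ·
    · · · · · ·
    · · · · · ·
T1:
  2·area = 20
  edge (6, 6)→(10, 4): d=(4,-2) top-left  bias=+0
  edge (10, 4)→(8, 10): d=(-2,6) right/bottom  bias=-1
  edge (8, 10)→(6, 6): d=(-2,-4) top-left  bias=+0
    (5,0)@(11, 1): e=[-10,0,30] → ·  [on edge]
    (4,2)@(9, 5): e=[2,4,14] → █
    (5,2)@(11, 5): e=[6,-8,22] → ·
    (3,3)@(7, 7): e=[6,12,2] → █
    (4,3)@(9, 7): e=[10,0,10] → ·  [on edge]
    (3,4)@(7, 9): e=[14,8,-2] → ·
  covered (2 px):
    · · · · · ·
    · · · · · ·
    · · · · █ ·
    · · · █ · ·
    · · · · · ·
    · · · · · ·

Result: 3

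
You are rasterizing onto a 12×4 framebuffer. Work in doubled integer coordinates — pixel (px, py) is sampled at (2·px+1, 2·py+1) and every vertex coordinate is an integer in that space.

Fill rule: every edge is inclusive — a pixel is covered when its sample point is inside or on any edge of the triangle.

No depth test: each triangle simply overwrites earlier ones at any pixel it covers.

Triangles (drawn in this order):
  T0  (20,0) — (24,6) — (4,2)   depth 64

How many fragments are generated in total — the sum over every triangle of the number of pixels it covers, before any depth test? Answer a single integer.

T0:
  2·area = 104
  edge (20, 0)→(24, 6): d=(4,6) inclusive
  edge (24, 6)→(4, 2): d=(-20,-4) inclusive
  edge (4, 2)→(20, 0): d=(16,-2) inclusive
    (6,0)@(13, 1): e=[46,56,2] → #
    (7,0)@(15, 1): e=[34,64,6] → #
    (8,0)@(17, 1): e=[22,72,10] → #
    (9,0)@(19, 1): e=[10,80,14] → #
    (10,0)@(21, 1): e=[-2,88,18] → ·
    (4,1)@(9, 3): e=[78,0,26] → #  [on edge]
    (5,1)@(11, 3): e=[66,8,30] → #
    (10,1)@(21, 3): e=[6,48,50] → #
    (11,1)@(23, 3): e=[-6,56,54] → ·
    (4,2)@(9, 5): e=[86,-40,58] → ·
    (5,2)@(11, 5): e=[74,-32,62] → ·
    (6,2)@(13, 5): e=[62,-24,66] → ·
    (9,2)@(19, 5): e=[26,0,78] → #  [on edge]
  covered (14 px):
    · · · · · · # # # # · ·
    · · · · # # # # # # # ·
    · · · · · · · · · # # #
    · · · · · · · · · · · ·

Final: 14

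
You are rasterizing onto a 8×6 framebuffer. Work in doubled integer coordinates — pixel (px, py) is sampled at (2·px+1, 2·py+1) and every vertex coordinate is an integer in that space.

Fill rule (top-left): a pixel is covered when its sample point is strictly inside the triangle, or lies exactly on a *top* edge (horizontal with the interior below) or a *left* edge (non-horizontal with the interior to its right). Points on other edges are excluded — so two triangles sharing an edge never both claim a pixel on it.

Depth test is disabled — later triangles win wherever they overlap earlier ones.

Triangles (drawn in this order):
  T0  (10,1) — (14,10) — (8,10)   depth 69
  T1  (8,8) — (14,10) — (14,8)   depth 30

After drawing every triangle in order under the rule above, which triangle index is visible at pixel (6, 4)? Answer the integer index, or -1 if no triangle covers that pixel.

T0:
  2·area = 54
  edge (10, 1)→(14, 10): d=(4,9) right/bottom  bias=-1
  edge (14, 10)→(8, 10): d=(-6,0) right/bottom  bias=-1
  edge (8, 10)→(10, 1): d=(2,-9) top-left  bias=+0
    (5,2)@(11, 5): e=[7,30,17] → #
    (6,2)@(13, 5): e=[-11,30,35] → ·
    (4,3)@(9, 7): e=[33,18,3] → #
    (6,3)@(13, 7): e=[-3,18,39] → ·
    (4,4)@(9, 9): e=[41,6,7] → #
    (6,4)@(13, 9): e=[5,6,43] → #
    (7,4)@(15, 9): e=[-13,6,61] → ·
    (4,5)@(9, 11): e=[49,-6,11] → ·
    (5,5)@(11, 11): e=[31,-6,29] → ·
    (6,5)@(13, 11): e=[13,-6,47] → ·
  covered (6 px):
    · · · · · · · ·
    · · · · · · · ·
    · · · · · # · ·
    · · · · # # · ·
    · · · · # # # ·
    · · · · · · · ·
T1:
  2·area = 12  (B↔C swapped to make it positive)
  edge (8, 8)→(14, 8): d=(6,0) top-left  bias=+0
  edge (14, 8)→(14, 10): d=(0,2) right/bottom  bias=-1
  edge (14, 10)→(8, 8): d=(-6,-2) top-left  bias=+0
    (2,3)@(5, 7): e=[-6,18,0] → ·  [on edge]
    (5,4)@(11, 9): e=[6,6,0] → #  [on edge]
    (6,4)@(13, 9): e=[6,2,4] → #
    (7,4)@(15, 9): e=[6,-2,8] → ·
    (5,5)@(11, 11): e=[18,6,-12] → ·
    (6,5)@(13, 11): e=[18,2,-8] → ·
  covered (2 px):
    · · · · · · · ·
    · · · · · · · ·
    · · · · · · · ·
    · · · · · · · ·
    · · · · · # # ·
    · · · · · · · ·

Z-buffer (winner per pixel, '.' = empty):
  . . . . . . . .
  . . . . . . . .
  . . . . . 0 . .
  . . . . 0 0 . .
  . . . . 0 1 1 .
  . . . . . . . .

Final: 1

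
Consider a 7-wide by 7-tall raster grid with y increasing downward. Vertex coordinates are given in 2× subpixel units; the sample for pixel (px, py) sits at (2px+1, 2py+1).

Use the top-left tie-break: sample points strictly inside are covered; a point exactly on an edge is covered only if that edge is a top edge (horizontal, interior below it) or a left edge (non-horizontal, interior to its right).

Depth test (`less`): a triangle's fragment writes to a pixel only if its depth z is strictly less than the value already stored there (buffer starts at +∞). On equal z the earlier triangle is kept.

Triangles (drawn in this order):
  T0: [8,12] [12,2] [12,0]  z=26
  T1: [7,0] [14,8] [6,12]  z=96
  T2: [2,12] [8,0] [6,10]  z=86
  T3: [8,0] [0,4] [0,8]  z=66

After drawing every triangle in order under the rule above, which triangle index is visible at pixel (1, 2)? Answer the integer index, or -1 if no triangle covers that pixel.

T0:
  2·area = 8  (B↔C swapped to make it positive)
  edge (8, 12)→(12, 0): d=(4,-12) top-left  bias=+0
  edge (12, 0)→(12, 2): d=(0,2) right/bottom  bias=-1
  edge (12, 2)→(8, 12): d=(-4,10) right/bottom  bias=-1
    (5,1)@(11, 3): e=[0,2,6] → █  [on edge]
    (6,1)@(13, 3): e=[24,-2,-14] → ·
    (5,2)@(11, 5): e=[8,2,-2] → ·
    (4,4)@(9, 9): e=[0,6,2] → █  [on edge]
    (5,4)@(11, 9): e=[24,2,-18] → ·
    (4,5)@(9, 11): e=[8,6,-6] → ·
  covered (2 px):
    · · · · · · ·
    · · · · · █ ·
    · · · · · · ·
    · · · · · · ·
    · · · · █ · ·
    · · · · · · ·
    · · · · · · ·
T1:
  2·area = 92
  edge (7, 0)→(14, 8): d=(7,8) right/bottom  bias=-1
  edge (14, 8)→(6, 12): d=(-8,4) right/bottom  bias=-1
  edge (6, 12)→(7, 0): d=(1,-12) top-left  bias=+0
    (3,0)@(7, 1): e=[7,84,1] → █
    (4,0)@(9, 1): e=[-9,76,25] → ·
    (3,1)@(7, 3): e=[21,68,3] → █
    (4,1)@(9, 3): e=[5,60,27] → █
    (5,1)@(11, 3): e=[-11,52,51] → ·
    (3,2)@(7, 5): e=[35,52,5] → █
    (5,2)@(11, 5): e=[3,36,53] → █
    (6,2)@(13, 5): e=[-13,28,77] → ·
    (3,3)@(7, 7): e=[49,36,7] → █
    (6,3)@(13, 7): e=[1,12,79] → █
    (3,4)@(7, 9): e=[63,20,9] → █
    (6,4)@(13, 9): e=[15,-4,81] → ·
  covered (14 px):
    · · · █ · · ·
    · · · █ █ · ·
    · · · █ █ █ ·
    · · · █ █ █ █
    · · · █ █ █ ·
    · · · █ · · ·
    · · · · · · ·
T2:
  2·area = 36
  edge (2, 12)→(8, 0): d=(6,-12) top-left  bias=+0
  edge (8, 0)→(6, 10): d=(-2,10) right/bottom  bias=-1
  edge (6, 10)→(2, 12): d=(-4,2) right/bottom  bias=-1
    (3,1)@(7, 3): e=[6,4,26] → █
    (4,1)@(9, 3): e=[30,-16,22] → ·
    (3,2)@(7, 5): e=[18,0,18] → ·  [on edge]
    (2,3)@(5, 7): e=[6,16,14] → █
    (3,3)@(7, 7): e=[30,-4,10] → ·
    (2,4)@(5, 9): e=[18,12,6] → █
    (3,4)@(7, 9): e=[42,-8,2] → ·
    (1,5)@(3, 11): e=[6,28,2] → █
    (2,5)@(5, 11): e=[30,8,-2] → ·
    (1,6)@(3, 13): e=[18,24,-6] → ·
  covered (4 px):
    · · · · · · ·
    · · · █ · · ·
    · · · · · · ·
    · · █ · · · ·
    · · █ · · · ·
    · █ · · · · ·
    · · · · · · ·
T3:
  2·area = 32  (B↔C swapped to make it positive)
  edge (8, 0)→(0, 8): d=(-8,8) right/bottom  bias=-1
  edge (0, 8)→(0, 4): d=(0,-4) top-left  bias=+0
  edge (0, 4)→(8, 0): d=(8,-4) top-left  bias=+0
    (3,0)@(7, 1): e=[0,28,4] → ·  [on edge]
    (1,1)@(3, 3): e=[16,12,4] → █
    (2,1)@(5, 3): e=[0,20,12] → ·  [on edge]
    (0,2)@(1, 5): e=[16,4,12] → █
    (1,2)@(3, 5): e=[0,12,20] → ·  [on edge]
    (0,3)@(1, 7): e=[0,4,28] → ·  [on edge]
  covered (2 px):
    · · · · · · ·
    · █ · · · · ·
    █ · · · · · ·
    · · · · · · ·
    · · · · · · ·
    · · · · · · ·
    · · · · · · ·

Z-buffer (winner per pixel, '.' = empty):
  . . . 1 . . .
  . 3 . 2 1 0 .
  3 . . 1 1 1 .
  . . 2 1 1 1 1
  . . 2 1 0 1 .
  . 2 . 1 . . .
  . . . . . . .

Final: -1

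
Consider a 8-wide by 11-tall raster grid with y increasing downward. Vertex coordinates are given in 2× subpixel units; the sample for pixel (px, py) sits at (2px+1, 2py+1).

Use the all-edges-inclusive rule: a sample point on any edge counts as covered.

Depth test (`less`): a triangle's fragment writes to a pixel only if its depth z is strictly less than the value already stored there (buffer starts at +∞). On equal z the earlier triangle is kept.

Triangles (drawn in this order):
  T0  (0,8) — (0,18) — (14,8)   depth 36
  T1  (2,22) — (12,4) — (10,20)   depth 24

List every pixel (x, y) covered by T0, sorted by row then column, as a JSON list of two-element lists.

T0:
  2·area = 140  (B↔C swapped to make it positive)
  edge (0, 8)→(14, 8): d=(14,0) inclusive
  edge (14, 8)→(0, 18): d=(-14,10) inclusive
  edge (0, 18)→(0, 8): d=(0,-10) inclusive
    (0,4)@(1, 9): e=[14,116,10] → #
    (1,4)@(3, 9): e=[14,96,30] → #
    (2,4)@(5, 9): e=[14,76,50] → #
    (3,4)@(7, 9): e=[14,56,70] → #
    (4,4)@(9, 9): e=[14,36,90] → #
    (5,4)@(11, 9): e=[14,16,110] → #
    (6,4)@(13, 9): e=[14,-4,130] → ·
    (0,5)@(1, 11): e=[42,88,10] → #
    (5,5)@(11, 11): e=[42,-12,110] → ·
    (0,6)@(1, 13): e=[70,60,10] → #
    (3,6)@(7, 13): e=[70,0,70] → #  [on edge]
    (4,6)@(9, 13): e=[70,-20,90] → ·
  covered (18 px):
    · · · · · · · ·
    · · · · · · · ·
    · · · · · · · ·
    · · · · · · · ·
    # # # # # # · ·
    # # # # # · · ·
    # # # # · · · ·
    # # · · · · · ·
    # · · · · · · ·
    · · · · · · · ·
    · · · · · · · ·
T1:
  2·area = 124
  edge (2, 22)→(12, 4): d=(10,-18) inclusive
  edge (12, 4)→(10, 20): d=(-2,16) inclusive
  edge (10, 20)→(2, 22): d=(-8,2) inclusive
    (5,3)@(11, 7): e=[12,10,102] → #
    (6,3)@(13, 7): e=[48,-22,98] → ·
    (5,4)@(11, 9): e=[32,6,86] → #
    (6,4)@(13, 9): e=[68,-26,82] → ·
    (4,5)@(9, 11): e=[16,34,74] → #
    (6,5)@(13, 11): e=[88,-30,66] → ·
    (3,6)@(7, 13): e=[0,62,62] → #  [on edge]
    (5,6)@(11, 13): e=[72,-2,54] → ·
    (3,7)@(7, 15): e=[20,58,46] → #
    (5,7)@(11, 15): e=[92,-6,38] → ·
    (2,8)@(5, 17): e=[4,86,34] → #
    (5,8)@(11, 17): e=[112,-10,22] → ·
  covered (16 px):
    · · · · · · · ·
    · · · · · · · ·
    · · · · · · · ·
    · · · · · # · ·
    · · · · · # · ·
    · · · · # # · ·
    · · · # # · · ·
    · · · # # · · ·
    · · # # # · · ·
    · · # # # · · ·
    · # # · · · · ·

Final: [[0,4],[1,4],[2,4],[3,4],[4,4],[5,4],[0,5],[1,5],[2,5],[3,5],[4,5],[0,6],[1,6],[2,6],[3,6],[0,7],[1,7],[0,8]]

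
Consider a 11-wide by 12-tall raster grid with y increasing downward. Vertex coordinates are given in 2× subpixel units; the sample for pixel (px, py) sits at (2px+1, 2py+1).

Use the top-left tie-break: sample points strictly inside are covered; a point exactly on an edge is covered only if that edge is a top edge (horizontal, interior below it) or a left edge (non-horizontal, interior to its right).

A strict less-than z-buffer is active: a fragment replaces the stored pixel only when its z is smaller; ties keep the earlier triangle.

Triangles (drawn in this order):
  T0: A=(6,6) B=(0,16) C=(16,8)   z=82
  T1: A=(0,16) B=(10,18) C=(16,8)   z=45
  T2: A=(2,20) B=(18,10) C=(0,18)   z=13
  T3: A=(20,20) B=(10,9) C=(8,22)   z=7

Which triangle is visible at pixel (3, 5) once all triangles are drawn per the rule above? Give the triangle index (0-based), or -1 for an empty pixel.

T0:
  2·area = 112  (B↔C swapped to make it positive)
  edge (6, 6)→(16, 8): d=(10,2) right/bottom  bias=-1
  edge (16, 8)→(0, 16): d=(-16,8) right/bottom  bias=-1
  edge (0, 16)→(6, 6): d=(6,-10) top-left  bias=+0
    (4,0)@(9, 1): e=[-56,168,0] → ·  [on edge]
    (0,2)@(1, 5): e=[0,168,-56] → ·  [on edge]
    (3,3)@(7, 7): e=[8,88,16] → █
    (4,3)@(9, 7): e=[4,72,36] → █
    (5,3)@(11, 7): e=[0,56,56] → ·  [on edge]
    (2,4)@(5, 9): e=[32,72,8] → █
    (5,4)@(11, 9): e=[20,24,68] → █
    (6,4)@(13, 9): e=[16,8,88] → █
    (7,4)@(15, 9): e=[12,-8,108] → ·
    (10,4)@(21, 9): e=[0,-56,168] → ·  [on edge]
    (1,5)@(3, 11): e=[56,56,0] → █  [on edge]
    (5,5)@(11, 11): e=[40,-8,80] → ·
  covered (14 px):
    · · · · · · · · · · ·
    · · · · · · · · · · ·
    · · · · · · · · · · ·
    · · · █ █ · · · · · ·
    · · █ █ █ █ █ · · · ·
    · █ █ █ █ · · · · · ·
    · █ █ · · · · · · · ·
    █ · · · · · · · · · ·
    · · · · · · · · · · ·
    · · · · · · · · · · ·
    · · · · · · · · · · ·
    · · · · · · · · · · ·
T1:
  2·area = 112  (B↔C swapped to make it positive)
  edge (0, 16)→(16, 8): d=(16,-8) top-left  bias=+0
  edge (16, 8)→(10, 18): d=(-6,10) right/bottom  bias=-1
  edge (10, 18)→(0, 16): d=(-10,-2) top-left  bias=+0
    (9,1)@(19, 3): e=[-56,0,168] → ·  [on edge]
    (7,4)@(15, 9): e=[8,4,100] → █
    (8,4)@(17, 9): e=[24,-16,104] → ·
    (5,5)@(11, 11): e=[8,32,72] → █
    (6,5)@(13, 11): e=[24,12,76] → █
    (7,5)@(15, 11): e=[40,-8,80] → ·
    (3,6)@(7, 13): e=[8,60,44] → █
    (4,6)@(9, 13): e=[24,40,48] → █
    (6,6)@(13, 13): e=[56,0,56] → ·  [on edge]
    (1,7)@(3, 15): e=[8,88,16] → █
    (2,7)@(5, 15): e=[24,68,20] → █
    (6,7)@(13, 15): e=[88,-12,36] → ·
    (2,8)@(5, 17): e=[56,56,0] → █  [on edge]
    (7,9)@(15, 19): e=[168,-56,0] → ·  [on edge]
    (3,11)@(7, 23): e=[168,0,-56] → ·  [on edge]
  covered (14 px):
    · · · · · · · · · · ·
    · · · · · · · · · · ·
    · · · · · · · · · · ·
    · · · · · · · · · · ·
    · · · · · · · █ · · ·
    · · · · · █ █ · · · ·
    · · · █ █ █ · · · · ·
    · █ █ █ █ █ · · · · ·
    · · █ █ █ · · · · · ·
    · · · · · · · · · · ·
    · · · · · · · · · · ·
    · · · · · · · · · · ·
T2:
  2·area = 52  (B↔C swapped to make it positive)
  edge (2, 20)→(0, 18): d=(-2,-2) top-left  bias=+0
  edge (0, 18)→(18, 10): d=(18,-8) top-left  bias=+0
  edge (18, 10)→(2, 20): d=(-16,10) right/bottom  bias=-1
    (6,6)@(13, 13): e=[36,14,2] → █
    (7,6)@(15, 13): e=[40,30,-18] → ·
    (3,7)@(7, 15): e=[20,2,30] → █
    (4,7)@(9, 15): e=[24,18,10] → █
    (5,7)@(11, 15): e=[28,34,-10] → ·
    (6,7)@(13, 15): e=[32,50,-30] → ·
    (1,8)@(3, 17): e=[8,6,38] → █
    (2,8)@(5, 17): e=[12,22,18] → █
    (3,8)@(7, 17): e=[16,38,-2] → ·
    (4,8)@(9, 17): e=[20,54,-22] → ·
    (0,9)@(1, 19): e=[0,26,26] → █  [on edge]
    (2,9)@(5, 19): e=[8,58,-14] → ·
    (1,10)@(3, 21): e=[0,78,-26] → ·  [on edge]
    (2,11)@(5, 23): e=[0,130,-78] → ·  [on edge]
  covered (7 px):
    · · · · · · · · · · ·
    · · · · · · · · · · ·
    · · · · · · · · · · ·
    · · · · · · · · · · ·
    · · · · · · · · · · ·
    · · · · · · · · · · ·
    · · · · · · █ · · · ·
    · · · █ █ · · · · · ·
    · █ █ · · · · · · · ·
    █ █ · · · · · · · · ·
    · · · · · · · · · · ·
    · · · · · · · · · · ·
T3:
  2·area = 152  (B↔C swapped to make it positive)
  edge (20, 20)→(8, 22): d=(-12,2) right/bottom  bias=-1
  edge (8, 22)→(10, 9): d=(2,-13) top-left  bias=+0
  edge (10, 9)→(20, 20): d=(10,11) right/bottom  bias=-1
    (5,5)@(11, 11): e=[126,17,9] → █
    (6,5)@(13, 11): e=[122,43,-13] → ·
    (5,6)@(11, 13): e=[102,21,29] → █
    (6,6)@(13, 13): e=[98,47,7] → █
    (7,6)@(15, 13): e=[94,73,-15] → ·
    (5,7)@(11, 15): e=[78,25,49] → █
    (7,7)@(15, 15): e=[70,77,5] → █
    (8,7)@(17, 15): e=[66,103,-17] → ·
    (4,8)@(9, 17): e=[58,3,91] → █
    (8,8)@(17, 17): e=[42,107,3] → █
    (9,8)@(19, 17): e=[38,133,-19] → ·
    (4,9)@(9, 19): e=[34,7,111] → █
  covered (20 px):
    · · · · · · · · · · ·
    · · · · · · · · · · ·
    · · · · · · · · · · ·
    · · · · · · · · · · ·
    · · · · · · · · · · ·
    · · · · · █ · · · · ·
    · · · · · █ █ · · · ·
    · · · · · █ █ █ · · ·
    · · · · █ █ █ █ █ · ·
    · · · · █ █ █ █ █ █ ·
    · · · · █ █ █ · · · ·
    · · · · · · · · · · ·

Z-buffer (winner per pixel, '.' = empty):
  . . . . . . . . . . .
  . . . . . . . . . . .
  . . . . . . . . . . .
  . . . 0 0 . . . . . .
  . . 0 0 0 0 0 1 . . .
  . 0 0 0 0 3 1 . . . .
  . 0 0 1 1 3 3 . . . .
  0 1 1 2 2 3 3 3 . . .
  . 2 2 1 3 3 3 3 3 . .
  2 2 . . 3 3 3 3 3 3 .
  . . . . 3 3 3 . . . .
  . . . . . . . . . . .

Answer: 0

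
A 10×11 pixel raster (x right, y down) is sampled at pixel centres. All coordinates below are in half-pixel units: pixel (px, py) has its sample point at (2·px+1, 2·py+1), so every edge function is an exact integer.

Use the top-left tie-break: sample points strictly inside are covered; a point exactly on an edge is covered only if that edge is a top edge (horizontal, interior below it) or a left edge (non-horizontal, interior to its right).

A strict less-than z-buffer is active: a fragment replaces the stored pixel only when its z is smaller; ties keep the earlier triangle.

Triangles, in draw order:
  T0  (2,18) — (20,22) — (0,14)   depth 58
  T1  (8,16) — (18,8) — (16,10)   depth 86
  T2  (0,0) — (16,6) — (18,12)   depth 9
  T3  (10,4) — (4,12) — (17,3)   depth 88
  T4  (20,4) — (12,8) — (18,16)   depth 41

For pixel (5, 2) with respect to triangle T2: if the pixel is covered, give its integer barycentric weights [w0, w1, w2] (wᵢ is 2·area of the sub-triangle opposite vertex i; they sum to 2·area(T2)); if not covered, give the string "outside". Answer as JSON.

T0:
  2·area = 64  (B↔C swapped to make it positive)
  edge (2, 18)→(0, 14): d=(-2,-4) top-left  bias=+0
  edge (0, 14)→(20, 22): d=(20,8) right/bottom  bias=-1
  edge (20, 22)→(2, 18): d=(-18,-4) top-left  bias=+0
    (0,7)@(1, 15): e=[2,12,50] → #
    (1,7)@(3, 15): e=[10,-4,58] → ·
    (0,8)@(1, 17): e=[-2,52,14] → ·
    (1,8)@(3, 17): e=[6,36,22] → #
    (2,8)@(5, 17): e=[14,20,30] → #
    (3,8)@(7, 17): e=[22,4,38] → #
    (4,8)@(9, 17): e=[30,-12,46] → ·
    (1,9)@(3, 19): e=[2,76,-14] → ·
    (2,9)@(5, 19): e=[10,60,-6] → ·
    (3,9)@(7, 19): e=[18,44,2] → #
    (4,9)@(9, 19): e=[26,28,10] → #
    (5,9)@(11, 19): e=[34,12,18] → #
  covered (8 px):
    · · · · · · · · · ·
    · · · · · · · · · ·
    · · · · · · · · · ·
    · · · · · · · · · ·
    · · · · · · · · · ·
    · · · · · · · · · ·
    · · · · · · · · · ·
    # · · · · · · · · ·
    · # # # · · · · · ·
    · · · # # # · · · ·
    · · · · · · · · # ·
T1:
  2·area = 4
  edge (8, 16)→(18, 8): d=(10,-8) top-left  bias=+0
  edge (18, 8)→(16, 10): d=(-2,2) right/bottom  bias=-1
  edge (16, 10)→(8, 16): d=(-8,6) right/bottom  bias=-1
    (9,3)@(19, 7): e=[-2,0,6] → ·  [on edge]
    (8,4)@(17, 9): e=[2,0,2] → ·  [on edge]
    (7,5)@(15, 11): e=[6,0,-2] → ·  [on edge]
    (6,6)@(13, 13): e=[10,0,-6] → ·  [on edge]
    (5,7)@(11, 15): e=[14,0,-10] → ·  [on edge]
    (4,8)@(9, 17): e=[18,0,-14] → ·  [on edge]
    (3,9)@(7, 19): e=[22,0,-18] → ·  [on edge]
    (2,10)@(5, 21): e=[26,0,-22] → ·  [on edge]
  covered (0 px):
    · · · · · · · · · ·
    · · · · · · · · · ·
    · · · · · · · · · ·
    · · · · · · · · · ·
    · · · · · · · · · ·
    · · · · · · · · · ·
    · · · · · · · · · ·
    · · · · · · · · · ·
    · · · · · · · · · ·
    · · · · · · · · · ·
    · · · · · · · · · ·
T2:
  2·area = 84
  edge (0, 0)→(16, 6): d=(16,6) right/bottom  bias=-1
  edge (16, 6)→(18, 12): d=(2,6) right/bottom  bias=-1
  edge (18, 12)→(0, 0): d=(-18,-12) top-left  bias=+0
    (2,1)@(5, 3): e=[18,60,6] → #
    (3,1)@(7, 3): e=[6,48,30] → #
    (4,1)@(9, 3): e=[-6,36,54] → ·
    (7,1)@(15, 3): e=[-42,0,126] → ·  [on edge]
    (2,2)@(5, 5): e=[50,64,-30] → ·
    (3,2)@(7, 5): e=[38,52,-6] → ·
    (4,2)@(9, 5): e=[26,40,18] → #
    (5,2)@(11, 5): e=[14,28,42] → #
    (6,2)@(13, 5): e=[2,16,66] → #
    (7,2)@(15, 5): e=[-10,4,90] → ·
    (4,3)@(9, 7): e=[58,44,-18] → ·
    (5,3)@(11, 7): e=[46,32,6] → #
    (8,4)@(17, 9): e=[42,0,42] → ·  [on edge]
    (9,7)@(19, 15): e=[126,0,-42] → ·  [on edge]
  covered (10 px):
    · · · · · · · · · ·
    · · # # · · · · · ·
    · · · · # # # · · ·
    · · · · · # # # · ·
    · · · · · · · # · ·
    · · · · · · · · # ·
    · · · · · · · · · ·
    · · · · · · · · · ·
    · · · · · · · · · ·
    · · · · · · · · · ·
    · · · · · · · · · ·
T3:
  2·area = 50  (B↔C swapped to make it positive)
  edge (10, 4)→(17, 3): d=(7,-1) top-left  bias=+0
  edge (17, 3)→(4, 12): d=(-13,9) right/bottom  bias=-1
  edge (4, 12)→(10, 4): d=(6,-8) top-left  bias=+0
    (8,1)@(17, 3): e=[0,0,50] → ·  [on edge]
    (1,2)@(3, 5): e=[0,100,-50] → ·  [on edge]
    (5,2)@(11, 5): e=[8,28,14] → #
    (6,2)@(13, 5): e=[10,10,30] → #
    (7,2)@(15, 5): e=[12,-8,46] → ·
    (4,3)@(9, 7): e=[20,20,10] → #
    (6,3)@(13, 7): e=[24,-16,42] → ·
    (3,4)@(7, 9): e=[32,12,6] → #
    (4,4)@(9, 9): e=[34,-6,22] → ·
    (5,4)@(11, 9): e=[36,-24,38] → ·
    (2,5)@(5, 11): e=[44,4,2] → #
    (3,5)@(7, 11): e=[46,-14,18] → ·
  covered (6 px):
    · · · · · · · · · ·
    · · · · · · · · · ·
    · · · · · # # · · ·
    · · · · # # · · · ·
    · · · # · · · · · ·
    · · # · · · · · · ·
    · · · · · · · · · ·
    · · · · · · · · · ·
    · · · · · · · · · ·
    · · · · · · · · · ·
    · · · · · · · · · ·
T4:
  2·area = 88  (B↔C swapped to make it positive)
  edge (20, 4)→(18, 16): d=(-2,12) right/bottom  bias=-1
  edge (18, 16)→(12, 8): d=(-6,-8) top-left  bias=+0
  edge (12, 8)→(20, 4): d=(8,-4) top-left  bias=+0
    (9,2)@(19, 5): e=[10,74,4] → #
    (7,3)@(15, 7): e=[54,30,4] → #
    (8,3)@(17, 7): e=[30,46,12] → #
    (6,4)@(13, 9): e=[74,2,12] → #
    (6,5)@(13, 11): e=[70,-10,28] → ·
    (7,5)@(15, 11): e=[46,6,36] → #
    (9,5)@(19, 11): e=[-2,38,52] → ·
    (7,6)@(15, 13): e=[42,-6,52] → ·
    (8,6)@(17, 13): e=[18,10,60] → #
    (9,6)@(19, 13): e=[-6,26,68] → ·
    (8,7)@(17, 15): e=[14,-2,76] → ·
  covered (11 px):
    · · · · · · · · · ·
    · · · · · · · · · ·
    · · · · · · · · · #
    · · · · · · · # # #
    · · · · · · # # # #
    · · · · · · · # # ·
    · · · · · · · · # ·
    · · · · · · · · · ·
    · · · · · · · · · ·
    · · · · · · · · · ·
    · · · · · · · · · ·

Answer: [28,42,14]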